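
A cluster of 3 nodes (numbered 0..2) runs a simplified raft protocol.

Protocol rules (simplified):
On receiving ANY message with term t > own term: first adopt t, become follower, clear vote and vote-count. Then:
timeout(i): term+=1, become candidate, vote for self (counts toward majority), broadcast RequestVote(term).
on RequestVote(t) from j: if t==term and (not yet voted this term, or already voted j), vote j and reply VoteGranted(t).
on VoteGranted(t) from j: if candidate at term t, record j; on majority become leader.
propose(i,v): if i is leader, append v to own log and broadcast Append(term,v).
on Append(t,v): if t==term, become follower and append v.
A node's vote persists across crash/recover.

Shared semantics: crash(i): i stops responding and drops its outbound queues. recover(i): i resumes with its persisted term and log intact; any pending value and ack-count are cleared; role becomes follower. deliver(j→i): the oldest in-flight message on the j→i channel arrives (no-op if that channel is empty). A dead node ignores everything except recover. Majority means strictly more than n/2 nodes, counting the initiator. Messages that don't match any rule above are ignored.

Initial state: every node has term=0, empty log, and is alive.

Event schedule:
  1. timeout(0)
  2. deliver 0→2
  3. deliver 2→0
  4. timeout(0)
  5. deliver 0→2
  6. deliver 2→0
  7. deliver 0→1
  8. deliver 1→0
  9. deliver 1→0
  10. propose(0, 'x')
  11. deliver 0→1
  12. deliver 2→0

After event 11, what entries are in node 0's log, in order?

x

after 1 — timeout(0): n0:cand/t1/[-]
after 2 — deliver 0→2: n2:foll/t1/[-]
after 3 — deliver 2→0: n0:lead/t1/[-]
after 4 — timeout(0): n0:cand/t2/[-]
after 5 — deliver 0→2: n2:foll/t2/[-]
after 6 — deliver 2→0: n0:lead/t2/[-]
after 7 — deliver 0→1: n1:foll/t1/[-]
after 8 — deliver 1→0: ·
after 9 — deliver 1→0: ·
after 10 — propose(0,'x'): n0:lead/t2/[x]
after 11 — deliver 0→1: n1:foll/t2/[-]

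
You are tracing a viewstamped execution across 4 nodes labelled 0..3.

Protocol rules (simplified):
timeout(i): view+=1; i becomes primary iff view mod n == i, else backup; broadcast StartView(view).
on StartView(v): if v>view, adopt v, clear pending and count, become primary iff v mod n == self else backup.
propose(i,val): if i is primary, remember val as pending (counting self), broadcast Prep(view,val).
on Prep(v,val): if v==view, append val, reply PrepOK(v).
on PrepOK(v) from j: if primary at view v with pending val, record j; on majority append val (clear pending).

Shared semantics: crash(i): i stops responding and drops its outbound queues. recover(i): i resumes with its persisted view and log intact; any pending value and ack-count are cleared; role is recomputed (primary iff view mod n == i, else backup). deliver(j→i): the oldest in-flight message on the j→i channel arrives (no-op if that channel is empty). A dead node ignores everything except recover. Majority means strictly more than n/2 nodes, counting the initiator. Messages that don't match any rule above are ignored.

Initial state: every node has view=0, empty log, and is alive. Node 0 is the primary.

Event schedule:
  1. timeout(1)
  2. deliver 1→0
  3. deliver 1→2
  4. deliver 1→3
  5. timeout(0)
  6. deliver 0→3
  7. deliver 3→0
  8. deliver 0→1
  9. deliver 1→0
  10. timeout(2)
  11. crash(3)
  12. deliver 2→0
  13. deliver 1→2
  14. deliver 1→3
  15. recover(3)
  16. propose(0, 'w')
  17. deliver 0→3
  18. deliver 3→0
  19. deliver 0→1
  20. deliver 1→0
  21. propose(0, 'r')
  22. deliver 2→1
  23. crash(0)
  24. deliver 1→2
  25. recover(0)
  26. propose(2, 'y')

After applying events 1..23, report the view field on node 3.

[1] timeout(1) → N1(prim v1 [-])
[2] deliver 1→0 → N0(back v1 [-])
[3] deliver 1→2 → N2(back v1 [-])
[4] deliver 1→3 → N3(back v1 [-])
[5] timeout(0) → N0(back v2 [-])
[6] deliver 0→3 → N3(back v2 [-])
[7] deliver 3→0 → ∅
[8] deliver 0→1 → N1(back v2 [-])
[9] deliver 1→0 → ∅
[10] timeout(2) → N2(prim v2 [-])
[11] crash(3) → N3(✗back v2 [-])
[12] deliver 2→0 → ∅
[13] deliver 1→2 → ∅
[14] deliver 1→3 → ∅
[15] recover(3) → N3(back v2 [-])
[16] propose(0,'w') → ∅
[17] deliver 0→3 → ∅
[18] deliver 3→0 → ∅
[19] deliver 0→1 → ∅
[20] deliver 1→0 → ∅
[21] propose(0,'r') → ∅
[22] deliver 2→1 → ∅
[23] crash(0) → N0(✗back v2 [-])

2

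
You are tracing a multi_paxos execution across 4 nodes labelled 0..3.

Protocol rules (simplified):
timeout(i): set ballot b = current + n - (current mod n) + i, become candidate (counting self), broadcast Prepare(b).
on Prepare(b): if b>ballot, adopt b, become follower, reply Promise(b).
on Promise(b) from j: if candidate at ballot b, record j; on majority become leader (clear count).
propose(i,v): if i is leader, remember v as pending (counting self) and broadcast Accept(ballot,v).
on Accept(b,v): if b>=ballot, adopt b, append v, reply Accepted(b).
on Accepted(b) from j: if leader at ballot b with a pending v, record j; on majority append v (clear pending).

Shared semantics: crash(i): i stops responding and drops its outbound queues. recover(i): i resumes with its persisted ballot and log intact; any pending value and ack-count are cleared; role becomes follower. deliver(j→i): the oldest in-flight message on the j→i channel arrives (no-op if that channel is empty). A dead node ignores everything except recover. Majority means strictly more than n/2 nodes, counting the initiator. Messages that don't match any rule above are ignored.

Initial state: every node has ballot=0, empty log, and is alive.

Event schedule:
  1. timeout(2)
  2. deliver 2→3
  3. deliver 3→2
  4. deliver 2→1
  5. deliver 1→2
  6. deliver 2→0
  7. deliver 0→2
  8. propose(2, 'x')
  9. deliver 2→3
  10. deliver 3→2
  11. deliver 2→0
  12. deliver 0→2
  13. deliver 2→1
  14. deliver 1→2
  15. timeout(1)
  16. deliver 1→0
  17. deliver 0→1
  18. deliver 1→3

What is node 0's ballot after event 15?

step 1 timeout(2): 2={cand,b=6,log=-}
step 2 deliver 2→3: 3={foll,b=6,log=-}
step 3 deliver 3→2: —
step 4 deliver 2→1: 1={foll,b=6,log=-}
step 5 deliver 1→2: 2={lead,b=6,log=-}
step 6 deliver 2→0: 0={foll,b=6,log=-}
step 7 deliver 0→2: —
step 8 propose(2,'x'): —
step 9 deliver 2→3: 3={foll,b=6,log=x}
step 10 deliver 3→2: —
step 11 deliver 2→0: 0={foll,b=6,log=x}
step 12 deliver 0→2: 2={lead,b=6,log=x}
step 13 deliver 2→1: 1={foll,b=6,log=x}
step 14 deliver 1→2: —
step 15 timeout(1): 1={cand,b=9,log=x}

6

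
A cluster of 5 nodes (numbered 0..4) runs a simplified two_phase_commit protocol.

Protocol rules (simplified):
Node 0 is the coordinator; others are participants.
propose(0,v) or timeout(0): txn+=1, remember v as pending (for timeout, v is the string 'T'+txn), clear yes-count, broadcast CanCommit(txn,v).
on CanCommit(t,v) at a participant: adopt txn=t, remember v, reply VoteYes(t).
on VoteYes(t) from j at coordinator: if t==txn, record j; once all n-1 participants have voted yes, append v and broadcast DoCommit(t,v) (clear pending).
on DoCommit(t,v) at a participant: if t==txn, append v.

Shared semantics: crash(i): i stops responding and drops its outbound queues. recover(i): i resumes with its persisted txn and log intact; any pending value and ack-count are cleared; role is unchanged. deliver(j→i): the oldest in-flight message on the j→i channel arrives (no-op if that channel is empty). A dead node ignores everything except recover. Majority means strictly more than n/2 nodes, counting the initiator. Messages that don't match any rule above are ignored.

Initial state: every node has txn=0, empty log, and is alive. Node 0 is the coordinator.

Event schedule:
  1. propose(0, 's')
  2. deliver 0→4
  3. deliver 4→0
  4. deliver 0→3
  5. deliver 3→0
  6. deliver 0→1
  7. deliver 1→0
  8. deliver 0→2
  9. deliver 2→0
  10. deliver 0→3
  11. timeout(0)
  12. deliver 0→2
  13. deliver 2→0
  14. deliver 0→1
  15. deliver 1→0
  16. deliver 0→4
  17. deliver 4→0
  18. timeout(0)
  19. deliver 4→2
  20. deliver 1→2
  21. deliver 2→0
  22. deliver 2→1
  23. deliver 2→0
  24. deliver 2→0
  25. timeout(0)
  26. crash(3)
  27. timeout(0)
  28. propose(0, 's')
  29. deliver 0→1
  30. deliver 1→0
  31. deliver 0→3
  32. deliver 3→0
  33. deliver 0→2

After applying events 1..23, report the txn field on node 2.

1

after 1 — propose(0,'s'): n0:coor/t1/[-]
after 2 — deliver 0→4: n4:part/t1/[-]
after 3 — deliver 4→0: ·
after 4 — deliver 0→3: n3:part/t1/[-]
after 5 — deliver 3→0: ·
after 6 — deliver 0→1: n1:part/t1/[-]
after 7 — deliver 1→0: ·
after 8 — deliver 0→2: n2:part/t1/[-]
after 9 — deliver 2→0: n0:coor/t1/[s]
after 10 — deliver 0→3: n3:part/t1/[s]
after 11 — timeout(0): n0:coor/t2/[s]
after 12 — deliver 0→2: n2:part/t1/[s]
after 13 — deliver 2→0: ·
after 14 — deliver 0→1: n1:part/t1/[s]
after 15 — deliver 1→0: ·
after 16 — deliver 0→4: n4:part/t1/[s]
after 17 — deliver 4→0: ·
after 18 — timeout(0): n0:coor/t3/[s]
after 19 — deliver 4→2: ·
after 20 — deliver 1→2: ·
after 21 — deliver 2→0: ·
after 22 — deliver 2→1: ·
after 23 — deliver 2→0: ·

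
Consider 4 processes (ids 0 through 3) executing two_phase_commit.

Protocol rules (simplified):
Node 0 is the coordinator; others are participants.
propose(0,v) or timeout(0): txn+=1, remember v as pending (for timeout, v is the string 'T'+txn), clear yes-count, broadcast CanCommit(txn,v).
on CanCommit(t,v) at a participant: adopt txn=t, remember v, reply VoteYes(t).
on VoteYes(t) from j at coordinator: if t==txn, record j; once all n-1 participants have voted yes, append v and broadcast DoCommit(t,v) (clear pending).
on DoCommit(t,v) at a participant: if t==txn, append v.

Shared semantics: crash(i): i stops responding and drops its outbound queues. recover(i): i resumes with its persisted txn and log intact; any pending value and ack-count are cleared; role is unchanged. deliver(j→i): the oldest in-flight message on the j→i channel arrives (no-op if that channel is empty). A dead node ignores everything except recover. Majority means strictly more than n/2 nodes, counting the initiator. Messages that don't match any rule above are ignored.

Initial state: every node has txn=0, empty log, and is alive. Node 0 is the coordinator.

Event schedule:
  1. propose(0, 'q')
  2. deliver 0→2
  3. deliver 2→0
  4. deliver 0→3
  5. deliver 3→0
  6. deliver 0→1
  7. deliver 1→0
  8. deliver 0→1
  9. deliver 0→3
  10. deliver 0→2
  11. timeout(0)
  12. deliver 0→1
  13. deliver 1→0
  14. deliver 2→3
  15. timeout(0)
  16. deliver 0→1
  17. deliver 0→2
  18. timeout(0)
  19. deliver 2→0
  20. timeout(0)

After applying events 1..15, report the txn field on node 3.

after 1 — propose(0,'q'): n0:coor/t1/[-]
after 2 — deliver 0→2: n2:part/t1/[-]
after 3 — deliver 2→0: ·
after 4 — deliver 0→3: n3:part/t1/[-]
after 5 — deliver 3→0: ·
after 6 — deliver 0→1: n1:part/t1/[-]
after 7 — deliver 1→0: n0:coor/t1/[q]
after 8 — deliver 0→1: n1:part/t1/[q]
after 9 — deliver 0→3: n3:part/t1/[q]
after 10 — deliver 0→2: n2:part/t1/[q]
after 11 — timeout(0): n0:coor/t2/[q]
after 12 — deliver 0→1: n1:part/t2/[q]
after 13 — deliver 1→0: ·
after 14 — deliver 2→3: ·
after 15 — timeout(0): n0:coor/t3/[q]

1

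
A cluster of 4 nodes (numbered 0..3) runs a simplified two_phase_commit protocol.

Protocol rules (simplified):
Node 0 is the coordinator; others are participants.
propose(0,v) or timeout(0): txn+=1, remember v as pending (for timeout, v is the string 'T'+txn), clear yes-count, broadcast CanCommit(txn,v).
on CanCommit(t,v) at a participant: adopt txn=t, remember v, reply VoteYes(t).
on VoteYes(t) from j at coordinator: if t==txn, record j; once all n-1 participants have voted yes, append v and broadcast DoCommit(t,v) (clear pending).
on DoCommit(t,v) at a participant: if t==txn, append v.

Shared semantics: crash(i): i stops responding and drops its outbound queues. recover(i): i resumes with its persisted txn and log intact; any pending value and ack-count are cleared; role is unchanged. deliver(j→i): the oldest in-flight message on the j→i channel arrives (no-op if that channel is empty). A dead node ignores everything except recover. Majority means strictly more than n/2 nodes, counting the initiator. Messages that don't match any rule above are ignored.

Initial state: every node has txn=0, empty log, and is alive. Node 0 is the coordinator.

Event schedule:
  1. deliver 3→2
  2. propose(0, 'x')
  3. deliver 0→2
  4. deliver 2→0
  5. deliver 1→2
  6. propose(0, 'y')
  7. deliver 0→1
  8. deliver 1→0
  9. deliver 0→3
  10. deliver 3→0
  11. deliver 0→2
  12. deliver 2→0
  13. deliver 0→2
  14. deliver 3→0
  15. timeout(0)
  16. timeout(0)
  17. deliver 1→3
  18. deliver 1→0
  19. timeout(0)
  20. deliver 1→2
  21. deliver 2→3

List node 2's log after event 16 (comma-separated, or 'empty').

empty

1. deliver 3→2:  nop
2. propose(0,'x'):  <0:coor t1 ->
3. deliver 0→2:  <2:part t1 ->
4. deliver 2→0:  nop
5. deliver 1→2:  nop
6. propose(0,'y'):  <0:coor t2 ->
7. deliver 0→1:  <1:part t1 ->
8. deliver 1→0:  nop
9. deliver 0→3:  <3:part t1 ->
10. deliver 3→0:  nop
11. deliver 0→2:  <2:part t2 ->
12. deliver 2→0:  nop
13. deliver 0→2:  nop
14. deliver 3→0:  nop
15. timeout(0):  <0:coor t3 ->
16. timeout(0):  <0:coor t4 ->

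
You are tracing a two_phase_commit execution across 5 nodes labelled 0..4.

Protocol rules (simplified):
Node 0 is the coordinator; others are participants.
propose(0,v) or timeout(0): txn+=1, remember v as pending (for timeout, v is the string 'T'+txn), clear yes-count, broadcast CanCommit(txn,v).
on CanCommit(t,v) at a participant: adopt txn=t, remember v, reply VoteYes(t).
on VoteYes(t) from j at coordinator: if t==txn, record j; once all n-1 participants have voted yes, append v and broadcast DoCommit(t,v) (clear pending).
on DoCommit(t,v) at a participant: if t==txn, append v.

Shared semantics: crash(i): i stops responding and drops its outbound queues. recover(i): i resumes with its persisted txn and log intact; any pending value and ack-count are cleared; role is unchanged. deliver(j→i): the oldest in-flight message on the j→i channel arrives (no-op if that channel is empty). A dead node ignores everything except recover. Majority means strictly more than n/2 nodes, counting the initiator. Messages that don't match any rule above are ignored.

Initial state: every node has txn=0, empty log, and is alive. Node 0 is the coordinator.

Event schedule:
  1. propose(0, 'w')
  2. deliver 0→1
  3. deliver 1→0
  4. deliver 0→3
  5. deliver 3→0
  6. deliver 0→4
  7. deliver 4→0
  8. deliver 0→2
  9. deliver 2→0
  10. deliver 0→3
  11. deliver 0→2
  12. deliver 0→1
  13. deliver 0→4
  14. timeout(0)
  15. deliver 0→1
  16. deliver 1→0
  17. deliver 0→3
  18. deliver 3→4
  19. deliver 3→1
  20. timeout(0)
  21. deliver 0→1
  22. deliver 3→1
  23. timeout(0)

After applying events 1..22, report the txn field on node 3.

1. propose(0,'w'):  <0:coor t1 ->
2. deliver 0→1:  <1:part t1 ->
3. deliver 1→0:  nop
4. deliver 0→3:  <3:part t1 ->
5. deliver 3→0:  nop
6. deliver 0→4:  <4:part t1 ->
7. deliver 4→0:  nop
8. deliver 0→2:  <2:part t1 ->
9. deliver 2→0:  <0:coor t1 w>
10. deliver 0→3:  <3:part t1 w>
11. deliver 0→2:  <2:part t1 w>
12. deliver 0→1:  <1:part t1 w>
13. deliver 0→4:  <4:part t1 w>
14. timeout(0):  <0:coor t2 w>
15. deliver 0→1:  <1:part t2 w>
16. deliver 1→0:  nop
17. deliver 0→3:  <3:part t2 w>
18. deliver 3→4:  nop
19. deliver 3→1:  nop
20. timeout(0):  <0:coor t3 w>
21. deliver 0→1:  <1:part t3 w>
22. deliver 3→1:  nop

2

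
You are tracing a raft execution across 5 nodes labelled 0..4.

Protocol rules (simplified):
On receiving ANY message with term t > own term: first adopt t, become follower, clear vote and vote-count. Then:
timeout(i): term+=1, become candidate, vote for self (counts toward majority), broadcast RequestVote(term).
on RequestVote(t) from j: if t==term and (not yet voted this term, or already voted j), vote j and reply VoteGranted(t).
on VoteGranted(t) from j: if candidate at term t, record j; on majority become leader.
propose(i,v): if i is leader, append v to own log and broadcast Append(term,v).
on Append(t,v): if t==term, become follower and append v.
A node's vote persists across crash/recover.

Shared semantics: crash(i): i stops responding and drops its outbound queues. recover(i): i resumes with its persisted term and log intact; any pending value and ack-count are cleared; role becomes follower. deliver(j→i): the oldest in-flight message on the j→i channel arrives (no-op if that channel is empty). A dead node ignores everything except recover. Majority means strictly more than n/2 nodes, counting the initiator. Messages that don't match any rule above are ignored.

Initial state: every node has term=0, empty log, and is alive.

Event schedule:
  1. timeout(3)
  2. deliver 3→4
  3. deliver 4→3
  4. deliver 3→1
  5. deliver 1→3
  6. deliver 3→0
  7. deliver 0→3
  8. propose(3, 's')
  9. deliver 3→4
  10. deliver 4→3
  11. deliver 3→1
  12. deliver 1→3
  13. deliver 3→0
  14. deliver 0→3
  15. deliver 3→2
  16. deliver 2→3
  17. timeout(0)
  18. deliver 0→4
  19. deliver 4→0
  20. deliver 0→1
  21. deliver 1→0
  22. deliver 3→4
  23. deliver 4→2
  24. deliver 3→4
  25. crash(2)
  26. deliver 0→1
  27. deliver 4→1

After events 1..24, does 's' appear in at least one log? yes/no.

yes

[1] timeout(3) → N3(cand t1 [-])
[2] deliver 3→4 → N4(foll t1 [-])
[3] deliver 4→3 → ∅
[4] deliver 3→1 → N1(foll t1 [-])
[5] deliver 1→3 → N3(lead t1 [-])
[6] deliver 3→0 → N0(foll t1 [-])
[7] deliver 0→3 → ∅
[8] propose(3,'s') → N3(lead t1 [s])
[9] deliver 3→4 → N4(foll t1 [s])
[10] deliver 4→3 → ∅
[11] deliver 3→1 → N1(foll t1 [s])
[12] deliver 1→3 → ∅
[13] deliver 3→0 → N0(foll t1 [s])
[14] deliver 0→3 → ∅
[15] deliver 3→2 → N2(foll t1 [-])
[16] deliver 2→3 → ∅
[17] timeout(0) → N0(cand t2 [s])
[18] deliver 0→4 → N4(foll t2 [s])
[19] deliver 4→0 → ∅
[20] deliver 0→1 → N1(foll t2 [s])
[21] deliver 1→0 → N0(lead t2 [s])
[22] deliver 3→4 → ∅
[23] deliver 4→2 → ∅
[24] deliver 3→4 → ∅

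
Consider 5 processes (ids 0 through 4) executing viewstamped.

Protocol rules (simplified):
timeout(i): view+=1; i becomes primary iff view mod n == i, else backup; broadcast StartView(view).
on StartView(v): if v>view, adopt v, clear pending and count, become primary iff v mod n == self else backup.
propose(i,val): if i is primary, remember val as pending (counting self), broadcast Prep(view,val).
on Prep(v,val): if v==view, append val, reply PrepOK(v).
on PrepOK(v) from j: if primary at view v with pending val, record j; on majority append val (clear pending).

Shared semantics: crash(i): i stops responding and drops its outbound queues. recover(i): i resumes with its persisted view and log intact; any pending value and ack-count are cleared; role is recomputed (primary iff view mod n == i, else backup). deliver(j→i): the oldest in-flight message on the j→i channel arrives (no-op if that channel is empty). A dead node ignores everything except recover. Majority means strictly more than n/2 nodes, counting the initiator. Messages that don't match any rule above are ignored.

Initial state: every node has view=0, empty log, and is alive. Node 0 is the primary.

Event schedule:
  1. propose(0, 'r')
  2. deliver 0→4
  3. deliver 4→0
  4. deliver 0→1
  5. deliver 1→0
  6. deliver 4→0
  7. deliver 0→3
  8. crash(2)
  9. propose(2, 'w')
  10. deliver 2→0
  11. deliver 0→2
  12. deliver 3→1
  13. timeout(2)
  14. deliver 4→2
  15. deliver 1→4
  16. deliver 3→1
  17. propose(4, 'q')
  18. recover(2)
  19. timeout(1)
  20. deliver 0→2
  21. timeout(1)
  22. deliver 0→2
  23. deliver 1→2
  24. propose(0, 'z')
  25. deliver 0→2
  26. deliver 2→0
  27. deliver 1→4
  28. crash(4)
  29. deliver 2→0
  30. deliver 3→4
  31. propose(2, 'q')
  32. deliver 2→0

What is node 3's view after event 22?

0

step 1 propose(0,'r'): —
step 2 deliver 0→4: 4={back,v=0,log=r}
step 3 deliver 4→0: —
step 4 deliver 0→1: 1={back,v=0,log=r}
step 5 deliver 1→0: 0={prim,v=0,log=r}
step 6 deliver 4→0: —
step 7 deliver 0→3: 3={back,v=0,log=r}
step 8 crash(2): 2={✗back,v=0,log=-}
step 9 propose(2,'w'): —
step 10 deliver 2→0: —
step 11 deliver 0→2: —
step 12 deliver 3→1: —
step 13 timeout(2): —
step 14 deliver 4→2: —
step 15 deliver 1→4: —
step 16 deliver 3→1: —
step 17 propose(4,'q'): —
step 18 recover(2): 2={back,v=0,log=-}
step 19 timeout(1): 1={prim,v=1,log=r}
step 20 deliver 0→2: 2={back,v=0,log=r}
step 21 timeout(1): 1={back,v=2,log=r}
step 22 deliver 0→2: —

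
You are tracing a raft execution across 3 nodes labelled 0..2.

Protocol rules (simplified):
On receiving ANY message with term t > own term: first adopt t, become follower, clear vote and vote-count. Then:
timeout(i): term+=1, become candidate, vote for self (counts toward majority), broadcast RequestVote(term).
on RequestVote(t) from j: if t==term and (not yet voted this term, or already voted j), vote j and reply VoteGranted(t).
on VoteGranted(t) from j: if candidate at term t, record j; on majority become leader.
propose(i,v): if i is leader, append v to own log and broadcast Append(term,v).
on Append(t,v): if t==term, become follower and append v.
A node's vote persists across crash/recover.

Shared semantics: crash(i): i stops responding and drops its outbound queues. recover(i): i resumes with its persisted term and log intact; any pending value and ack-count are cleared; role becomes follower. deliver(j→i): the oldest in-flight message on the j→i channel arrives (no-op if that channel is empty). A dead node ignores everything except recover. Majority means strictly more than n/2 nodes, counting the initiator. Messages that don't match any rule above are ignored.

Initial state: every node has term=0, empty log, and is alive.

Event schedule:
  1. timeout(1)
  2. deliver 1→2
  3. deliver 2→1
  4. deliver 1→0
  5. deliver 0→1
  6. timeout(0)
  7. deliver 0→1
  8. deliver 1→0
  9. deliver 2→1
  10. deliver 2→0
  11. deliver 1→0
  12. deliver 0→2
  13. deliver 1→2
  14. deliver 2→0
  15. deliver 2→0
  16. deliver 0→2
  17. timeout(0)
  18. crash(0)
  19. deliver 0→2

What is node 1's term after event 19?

2

after 1 — timeout(1): n1:cand/t1/[-]
after 2 — deliver 1→2: n2:foll/t1/[-]
after 3 — deliver 2→1: n1:lead/t1/[-]
after 4 — deliver 1→0: n0:foll/t1/[-]
after 5 — deliver 0→1: ·
after 6 — timeout(0): n0:cand/t2/[-]
after 7 — deliver 0→1: n1:foll/t2/[-]
after 8 — deliver 1→0: n0:lead/t2/[-]
after 9 — deliver 2→1: ·
after 10 — deliver 2→0: ·
after 11 — deliver 1→0: ·
after 12 — deliver 0→2: n2:foll/t2/[-]
after 13 — deliver 1→2: ·
after 14 — deliver 2→0: ·
after 15 — deliver 2→0: ·
after 16 — deliver 0→2: ·
after 17 — timeout(0): n0:cand/t3/[-]
after 18 — crash(0): n0:✗cand/t3/[-]
after 19 — deliver 0→2: ·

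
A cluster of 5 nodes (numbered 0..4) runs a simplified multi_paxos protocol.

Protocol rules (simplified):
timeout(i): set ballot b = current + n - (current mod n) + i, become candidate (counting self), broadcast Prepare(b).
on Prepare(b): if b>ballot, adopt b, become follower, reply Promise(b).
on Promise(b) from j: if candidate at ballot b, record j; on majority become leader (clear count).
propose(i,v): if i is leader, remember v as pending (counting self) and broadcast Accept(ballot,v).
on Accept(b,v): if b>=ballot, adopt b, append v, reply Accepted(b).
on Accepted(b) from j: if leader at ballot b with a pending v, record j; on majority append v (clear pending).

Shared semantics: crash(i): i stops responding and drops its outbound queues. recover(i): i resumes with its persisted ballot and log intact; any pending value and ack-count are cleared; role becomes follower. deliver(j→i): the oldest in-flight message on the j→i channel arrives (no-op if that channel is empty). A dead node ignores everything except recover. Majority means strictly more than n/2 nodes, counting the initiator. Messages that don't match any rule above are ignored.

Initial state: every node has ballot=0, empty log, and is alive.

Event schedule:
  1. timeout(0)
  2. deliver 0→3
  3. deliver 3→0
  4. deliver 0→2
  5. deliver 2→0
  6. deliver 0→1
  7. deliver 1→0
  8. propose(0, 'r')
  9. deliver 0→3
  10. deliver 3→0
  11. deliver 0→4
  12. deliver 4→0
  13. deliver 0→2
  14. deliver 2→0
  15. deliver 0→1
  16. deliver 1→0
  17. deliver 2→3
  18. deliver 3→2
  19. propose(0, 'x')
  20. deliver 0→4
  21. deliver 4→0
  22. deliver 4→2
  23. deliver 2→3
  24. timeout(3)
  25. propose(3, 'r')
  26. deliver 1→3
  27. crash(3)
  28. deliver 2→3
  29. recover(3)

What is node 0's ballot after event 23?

5

e1 timeout(0): 0[cand,b=5,-]
e2 deliver 0→3: 3[foll,b=5,-]
e3 deliver 3→0: ·
e4 deliver 0→2: 2[foll,b=5,-]
e5 deliver 2→0: 0[lead,b=5,-]
e6 deliver 0→1: 1[foll,b=5,-]
e7 deliver 1→0: ·
e8 propose(0,'r'): ·
e9 deliver 0→3: 3[foll,b=5,r]
e10 deliver 3→0: ·
e11 deliver 0→4: 4[foll,b=5,-]
e12 deliver 4→0: ·
e13 deliver 0→2: 2[foll,b=5,r]
e14 deliver 2→0: 0[lead,b=5,r]
e15 deliver 0→1: 1[foll,b=5,r]
e16 deliver 1→0: ·
e17 deliver 2→3: ·
e18 deliver 3→2: ·
e19 propose(0,'x'): ·
e20 deliver 0→4: 4[foll,b=5,r]
e21 deliver 4→0: ·
e22 deliver 4→2: ·
e23 deliver 2→3: ·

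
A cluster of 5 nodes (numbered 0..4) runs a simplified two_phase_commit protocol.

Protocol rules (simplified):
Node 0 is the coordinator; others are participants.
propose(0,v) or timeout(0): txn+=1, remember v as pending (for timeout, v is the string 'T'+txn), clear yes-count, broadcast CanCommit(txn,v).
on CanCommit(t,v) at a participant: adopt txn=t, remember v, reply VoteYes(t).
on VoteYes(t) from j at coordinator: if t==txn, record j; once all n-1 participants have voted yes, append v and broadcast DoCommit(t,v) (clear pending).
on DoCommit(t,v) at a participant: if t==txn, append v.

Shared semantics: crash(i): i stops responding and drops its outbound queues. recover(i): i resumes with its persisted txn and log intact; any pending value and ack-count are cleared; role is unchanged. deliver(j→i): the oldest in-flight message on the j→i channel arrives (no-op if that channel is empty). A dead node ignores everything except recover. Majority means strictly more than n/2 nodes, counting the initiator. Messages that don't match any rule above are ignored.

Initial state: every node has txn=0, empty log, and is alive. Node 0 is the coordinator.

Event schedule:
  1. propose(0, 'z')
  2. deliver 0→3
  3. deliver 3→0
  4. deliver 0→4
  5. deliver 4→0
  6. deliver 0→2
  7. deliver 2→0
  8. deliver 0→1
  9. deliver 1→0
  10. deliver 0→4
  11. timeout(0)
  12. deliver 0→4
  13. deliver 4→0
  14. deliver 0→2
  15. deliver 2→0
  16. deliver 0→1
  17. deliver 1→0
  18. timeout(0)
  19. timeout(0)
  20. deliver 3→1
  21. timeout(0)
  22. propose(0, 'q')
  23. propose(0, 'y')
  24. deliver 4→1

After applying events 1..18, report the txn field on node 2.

after 1 — propose(0,'z'): n0:coor/t1/[-]
after 2 — deliver 0→3: n3:part/t1/[-]
after 3 — deliver 3→0: ·
after 4 — deliver 0→4: n4:part/t1/[-]
after 5 — deliver 4→0: ·
after 6 — deliver 0→2: n2:part/t1/[-]
after 7 — deliver 2→0: ·
after 8 — deliver 0→1: n1:part/t1/[-]
after 9 — deliver 1→0: n0:coor/t1/[z]
after 10 — deliver 0→4: n4:part/t1/[z]
after 11 — timeout(0): n0:coor/t2/[z]
after 12 — deliver 0→4: n4:part/t2/[z]
after 13 — deliver 4→0: ·
after 14 — deliver 0→2: n2:part/t1/[z]
after 15 — deliver 2→0: ·
after 16 — deliver 0→1: n1:part/t1/[z]
after 17 — deliver 1→0: ·
after 18 — timeout(0): n0:coor/t3/[z]

1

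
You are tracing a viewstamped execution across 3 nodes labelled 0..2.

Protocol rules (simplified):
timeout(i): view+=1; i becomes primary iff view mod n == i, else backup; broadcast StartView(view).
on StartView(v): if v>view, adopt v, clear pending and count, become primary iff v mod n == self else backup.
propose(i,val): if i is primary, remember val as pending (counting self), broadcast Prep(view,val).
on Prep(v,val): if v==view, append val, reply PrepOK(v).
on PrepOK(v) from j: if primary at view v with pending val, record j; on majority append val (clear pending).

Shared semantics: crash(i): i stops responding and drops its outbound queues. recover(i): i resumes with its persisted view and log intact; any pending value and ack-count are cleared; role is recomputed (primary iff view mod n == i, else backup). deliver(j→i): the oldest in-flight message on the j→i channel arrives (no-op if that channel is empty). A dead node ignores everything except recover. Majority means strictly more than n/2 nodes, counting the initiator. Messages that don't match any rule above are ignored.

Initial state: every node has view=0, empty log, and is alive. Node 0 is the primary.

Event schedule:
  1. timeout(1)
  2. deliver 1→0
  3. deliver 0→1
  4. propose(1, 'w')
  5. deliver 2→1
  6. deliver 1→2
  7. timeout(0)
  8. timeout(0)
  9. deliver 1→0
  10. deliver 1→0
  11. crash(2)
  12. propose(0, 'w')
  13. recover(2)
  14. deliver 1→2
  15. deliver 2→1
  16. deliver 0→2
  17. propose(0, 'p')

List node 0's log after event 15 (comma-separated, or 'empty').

1. timeout(1):  <1:prim v1 ->
2. deliver 1→0:  <0:back v1 ->
3. deliver 0→1:  nop
4. propose(1,'w'):  nop
5. deliver 2→1:  nop
6. deliver 1→2:  <2:back v1 ->
7. timeout(0):  <0:back v2 ->
8. timeout(0):  <0:prim v3 ->
9. deliver 1→0:  nop
10. deliver 1→0:  nop
11. crash(2):  <2:✗back v1 ->
12. propose(0,'w'):  nop
13. recover(2):  <2:back v1 ->
14. deliver 1→2:  <2:back v1 w>
15. deliver 2→1:  <1:prim v1 w>

empty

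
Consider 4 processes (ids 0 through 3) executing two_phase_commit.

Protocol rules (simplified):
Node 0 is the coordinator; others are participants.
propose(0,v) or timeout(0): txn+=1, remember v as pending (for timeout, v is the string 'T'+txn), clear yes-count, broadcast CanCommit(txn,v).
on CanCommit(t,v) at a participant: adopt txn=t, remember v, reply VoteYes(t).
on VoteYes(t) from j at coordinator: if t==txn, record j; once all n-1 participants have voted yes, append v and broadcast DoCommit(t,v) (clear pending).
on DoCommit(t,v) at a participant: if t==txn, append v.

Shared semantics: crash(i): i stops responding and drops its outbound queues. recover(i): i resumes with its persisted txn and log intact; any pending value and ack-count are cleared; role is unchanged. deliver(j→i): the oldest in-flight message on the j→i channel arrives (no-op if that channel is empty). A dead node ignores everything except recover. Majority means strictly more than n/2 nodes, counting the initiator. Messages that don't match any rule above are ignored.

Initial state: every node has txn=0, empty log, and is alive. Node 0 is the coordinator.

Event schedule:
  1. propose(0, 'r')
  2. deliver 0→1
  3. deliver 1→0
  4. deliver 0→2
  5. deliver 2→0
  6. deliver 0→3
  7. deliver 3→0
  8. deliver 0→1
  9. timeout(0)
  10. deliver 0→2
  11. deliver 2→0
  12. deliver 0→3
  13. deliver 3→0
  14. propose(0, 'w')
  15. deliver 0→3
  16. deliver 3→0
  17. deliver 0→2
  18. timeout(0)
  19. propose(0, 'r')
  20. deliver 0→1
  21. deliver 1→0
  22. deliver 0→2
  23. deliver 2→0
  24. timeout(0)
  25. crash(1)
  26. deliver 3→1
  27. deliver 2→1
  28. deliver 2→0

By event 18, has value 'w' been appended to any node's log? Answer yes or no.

no

[1] propose(0,'r') → N0(coor t1 [-])
[2] deliver 0→1 → N1(part t1 [-])
[3] deliver 1→0 → ∅
[4] deliver 0→2 → N2(part t1 [-])
[5] deliver 2→0 → ∅
[6] deliver 0→3 → N3(part t1 [-])
[7] deliver 3→0 → N0(coor t1 [r])
[8] deliver 0→1 → N1(part t1 [r])
[9] timeout(0) → N0(coor t2 [r])
[10] deliver 0→2 → N2(part t1 [r])
[11] deliver 2→0 → ∅
[12] deliver 0→3 → N3(part t1 [r])
[13] deliver 3→0 → ∅
[14] propose(0,'w') → N0(coor t3 [r])
[15] deliver 0→3 → N3(part t2 [r])
[16] deliver 3→0 → ∅
[17] deliver 0→2 → N2(part t2 [r])
[18] timeout(0) → N0(coor t4 [r])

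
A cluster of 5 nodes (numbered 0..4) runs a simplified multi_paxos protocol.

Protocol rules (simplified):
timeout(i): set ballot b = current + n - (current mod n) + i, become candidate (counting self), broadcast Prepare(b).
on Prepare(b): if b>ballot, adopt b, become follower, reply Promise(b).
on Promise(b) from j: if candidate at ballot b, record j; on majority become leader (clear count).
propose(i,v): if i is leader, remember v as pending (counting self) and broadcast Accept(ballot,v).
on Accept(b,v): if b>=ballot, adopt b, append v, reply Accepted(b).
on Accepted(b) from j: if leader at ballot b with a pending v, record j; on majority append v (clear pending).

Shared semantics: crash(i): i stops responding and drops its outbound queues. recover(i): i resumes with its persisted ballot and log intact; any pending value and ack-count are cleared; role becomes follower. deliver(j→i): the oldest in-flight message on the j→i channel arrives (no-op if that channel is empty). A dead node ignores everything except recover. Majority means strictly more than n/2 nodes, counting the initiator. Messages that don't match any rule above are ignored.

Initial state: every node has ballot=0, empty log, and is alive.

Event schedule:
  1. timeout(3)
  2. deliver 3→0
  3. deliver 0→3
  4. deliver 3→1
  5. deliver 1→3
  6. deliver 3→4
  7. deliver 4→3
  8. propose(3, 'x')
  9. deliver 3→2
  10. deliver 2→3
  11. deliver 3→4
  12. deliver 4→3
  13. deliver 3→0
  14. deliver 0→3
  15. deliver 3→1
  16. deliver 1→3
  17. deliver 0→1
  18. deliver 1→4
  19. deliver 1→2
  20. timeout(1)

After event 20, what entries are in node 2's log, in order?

e1 timeout(3): 3[cand,b=8,-]
e2 deliver 3→0: 0[foll,b=8,-]
e3 deliver 0→3: ·
e4 deliver 3→1: 1[foll,b=8,-]
e5 deliver 1→3: 3[lead,b=8,-]
e6 deliver 3→4: 4[foll,b=8,-]
e7 deliver 4→3: ·
e8 propose(3,'x'): ·
e9 deliver 3→2: 2[foll,b=8,-]
e10 deliver 2→3: ·
e11 deliver 3→4: 4[foll,b=8,x]
e12 deliver 4→3: ·
e13 deliver 3→0: 0[foll,b=8,x]
e14 deliver 0→3: 3[lead,b=8,x]
e15 deliver 3→1: 1[foll,b=8,x]
e16 deliver 1→3: ·
e17 deliver 0→1: ·
e18 deliver 1→4: ·
e19 deliver 1→2: ·
e20 timeout(1): 1[cand,b=11,x]

empty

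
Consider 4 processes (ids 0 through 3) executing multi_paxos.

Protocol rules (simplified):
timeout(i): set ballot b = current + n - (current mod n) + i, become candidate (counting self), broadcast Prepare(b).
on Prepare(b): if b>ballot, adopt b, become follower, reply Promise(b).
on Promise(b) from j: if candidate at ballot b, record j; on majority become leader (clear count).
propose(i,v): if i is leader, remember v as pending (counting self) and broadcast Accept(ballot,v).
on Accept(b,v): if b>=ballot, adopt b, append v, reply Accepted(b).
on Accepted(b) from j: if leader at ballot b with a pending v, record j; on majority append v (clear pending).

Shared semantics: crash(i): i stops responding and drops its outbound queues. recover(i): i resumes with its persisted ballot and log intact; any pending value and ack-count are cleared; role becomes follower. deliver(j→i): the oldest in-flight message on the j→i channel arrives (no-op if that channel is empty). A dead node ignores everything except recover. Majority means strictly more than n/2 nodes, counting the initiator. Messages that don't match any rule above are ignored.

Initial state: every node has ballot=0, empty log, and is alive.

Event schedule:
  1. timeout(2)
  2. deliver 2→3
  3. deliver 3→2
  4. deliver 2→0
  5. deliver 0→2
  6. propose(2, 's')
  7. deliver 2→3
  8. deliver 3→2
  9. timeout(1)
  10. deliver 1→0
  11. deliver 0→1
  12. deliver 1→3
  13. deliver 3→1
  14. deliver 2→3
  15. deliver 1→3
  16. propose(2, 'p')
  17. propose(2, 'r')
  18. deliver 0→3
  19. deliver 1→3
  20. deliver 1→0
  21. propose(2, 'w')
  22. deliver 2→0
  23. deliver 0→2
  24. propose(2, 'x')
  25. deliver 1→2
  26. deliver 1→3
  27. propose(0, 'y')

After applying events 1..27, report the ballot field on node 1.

e1 timeout(2): 2[cand,b=6,-]
e2 deliver 2→3: 3[foll,b=6,-]
e3 deliver 3→2: ·
e4 deliver 2→0: 0[foll,b=6,-]
e5 deliver 0→2: 2[lead,b=6,-]
e6 propose(2,'s'): ·
e7 deliver 2→3: 3[foll,b=6,s]
e8 deliver 3→2: ·
e9 timeout(1): 1[cand,b=5,-]
e10 deliver 1→0: ·
e11 deliver 0→1: ·
e12 deliver 1→3: ·
e13 deliver 3→1: ·
e14 deliver 2→3: ·
e15 deliver 1→3: ·
e16 propose(2,'p'): ·
e17 propose(2,'r'): ·
e18 deliver 0→3: ·
e19 deliver 1→3: ·
e20 deliver 1→0: ·
e21 propose(2,'w'): ·
e22 deliver 2→0: 0[foll,b=6,s]
e23 deliver 0→2: ·
e24 propose(2,'x'): ·
e25 deliver 1→2: ·
e26 deliver 1→3: ·
e27 propose(0,'y'): ·

5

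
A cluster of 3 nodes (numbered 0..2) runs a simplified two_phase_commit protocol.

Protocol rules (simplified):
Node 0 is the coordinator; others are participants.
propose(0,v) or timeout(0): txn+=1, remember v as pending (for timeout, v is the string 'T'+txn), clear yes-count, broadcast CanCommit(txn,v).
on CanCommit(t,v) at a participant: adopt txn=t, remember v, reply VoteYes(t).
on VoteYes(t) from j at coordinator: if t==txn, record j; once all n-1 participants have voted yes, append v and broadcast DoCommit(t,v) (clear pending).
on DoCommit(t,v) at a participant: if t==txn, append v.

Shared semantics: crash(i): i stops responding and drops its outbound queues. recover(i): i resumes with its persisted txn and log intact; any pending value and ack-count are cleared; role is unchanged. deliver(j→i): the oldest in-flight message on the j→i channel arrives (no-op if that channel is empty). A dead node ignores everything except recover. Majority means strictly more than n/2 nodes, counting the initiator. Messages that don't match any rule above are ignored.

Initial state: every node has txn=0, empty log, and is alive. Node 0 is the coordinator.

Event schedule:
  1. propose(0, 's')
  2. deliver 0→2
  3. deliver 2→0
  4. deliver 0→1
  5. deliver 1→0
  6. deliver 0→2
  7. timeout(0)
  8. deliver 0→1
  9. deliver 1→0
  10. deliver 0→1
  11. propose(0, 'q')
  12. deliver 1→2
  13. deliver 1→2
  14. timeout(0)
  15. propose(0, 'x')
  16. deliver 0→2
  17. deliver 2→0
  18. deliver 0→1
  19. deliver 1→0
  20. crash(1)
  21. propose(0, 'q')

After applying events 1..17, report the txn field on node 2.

2

after 1 — propose(0,'s'): n0:coor/t1/[-]
after 2 — deliver 0→2: n2:part/t1/[-]
after 3 — deliver 2→0: ·
after 4 — deliver 0→1: n1:part/t1/[-]
after 5 — deliver 1→0: n0:coor/t1/[s]
after 6 — deliver 0→2: n2:part/t1/[s]
after 7 — timeout(0): n0:coor/t2/[s]
after 8 — deliver 0→1: n1:part/t1/[s]
after 9 — deliver 1→0: ·
after 10 — deliver 0→1: n1:part/t2/[s]
after 11 — propose(0,'q'): n0:coor/t3/[s]
after 12 — deliver 1→2: ·
after 13 — deliver 1→2: ·
after 14 — timeout(0): n0:coor/t4/[s]
after 15 — propose(0,'x'): n0:coor/t5/[s]
after 16 — deliver 0→2: n2:part/t2/[s]
after 17 — deliver 2→0: ·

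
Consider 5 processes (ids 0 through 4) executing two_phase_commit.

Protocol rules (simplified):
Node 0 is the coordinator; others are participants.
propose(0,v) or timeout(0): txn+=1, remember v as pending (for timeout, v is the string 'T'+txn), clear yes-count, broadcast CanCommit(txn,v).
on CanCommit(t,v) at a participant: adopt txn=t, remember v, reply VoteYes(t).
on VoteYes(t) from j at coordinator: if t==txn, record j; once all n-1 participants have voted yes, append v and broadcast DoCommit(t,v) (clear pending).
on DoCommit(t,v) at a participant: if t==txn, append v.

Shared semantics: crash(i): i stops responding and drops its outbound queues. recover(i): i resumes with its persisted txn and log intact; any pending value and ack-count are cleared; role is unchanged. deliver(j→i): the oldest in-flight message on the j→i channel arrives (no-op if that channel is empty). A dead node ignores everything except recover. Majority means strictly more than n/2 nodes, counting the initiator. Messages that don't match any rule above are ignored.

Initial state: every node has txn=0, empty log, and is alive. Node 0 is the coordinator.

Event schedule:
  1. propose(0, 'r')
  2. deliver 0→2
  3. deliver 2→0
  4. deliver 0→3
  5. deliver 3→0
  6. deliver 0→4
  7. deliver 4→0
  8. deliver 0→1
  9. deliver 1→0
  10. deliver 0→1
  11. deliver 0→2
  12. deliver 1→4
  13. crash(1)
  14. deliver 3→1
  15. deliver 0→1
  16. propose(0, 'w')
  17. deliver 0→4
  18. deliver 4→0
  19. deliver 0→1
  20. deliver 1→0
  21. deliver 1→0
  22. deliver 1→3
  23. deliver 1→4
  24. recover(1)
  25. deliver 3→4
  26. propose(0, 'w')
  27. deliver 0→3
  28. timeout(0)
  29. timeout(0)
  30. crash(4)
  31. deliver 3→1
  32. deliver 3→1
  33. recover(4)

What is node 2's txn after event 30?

1

step 1 propose(0,'r'): 0={coor,t=1,log=-}
step 2 deliver 0→2: 2={part,t=1,log=-}
step 3 deliver 2→0: —
step 4 deliver 0→3: 3={part,t=1,log=-}
step 5 deliver 3→0: —
step 6 deliver 0→4: 4={part,t=1,log=-}
step 7 deliver 4→0: —
step 8 deliver 0→1: 1={part,t=1,log=-}
step 9 deliver 1→0: 0={coor,t=1,log=r}
step 10 deliver 0→1: 1={part,t=1,log=r}
step 11 deliver 0→2: 2={part,t=1,log=r}
step 12 deliver 1→4: —
step 13 crash(1): 1={✗part,t=1,log=r}
step 14 deliver 3→1: —
step 15 deliver 0→1: —
step 16 propose(0,'w'): 0={coor,t=2,log=r}
step 17 deliver 0→4: 4={part,t=1,log=r}
step 18 deliver 4→0: —
step 19 deliver 0→1: —
step 20 deliver 1→0: —
step 21 deliver 1→0: —
step 22 deliver 1→3: —
step 23 deliver 1→4: —
step 24 recover(1): 1={part,t=1,log=r}
step 25 deliver 3→4: —
step 26 propose(0,'w'): 0={coor,t=3,log=r}
step 27 deliver 0→3: 3={part,t=1,log=r}
step 28 timeout(0): 0={coor,t=4,log=r}
step 29 timeout(0): 0={coor,t=5,log=r}
step 30 crash(4): 4={✗part,t=1,log=r}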